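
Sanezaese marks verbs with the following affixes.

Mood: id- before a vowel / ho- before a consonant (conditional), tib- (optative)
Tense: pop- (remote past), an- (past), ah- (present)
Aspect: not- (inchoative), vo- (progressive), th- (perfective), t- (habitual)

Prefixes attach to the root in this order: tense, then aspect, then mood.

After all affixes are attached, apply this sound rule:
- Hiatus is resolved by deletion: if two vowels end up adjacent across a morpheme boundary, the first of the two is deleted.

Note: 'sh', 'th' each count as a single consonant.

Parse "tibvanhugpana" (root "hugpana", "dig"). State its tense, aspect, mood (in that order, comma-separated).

past, progressive, optative

Segment: tib-vo-an-hugpana.
tense: an- → past.
aspect: vo- → progressive.
mood: tib- → optative.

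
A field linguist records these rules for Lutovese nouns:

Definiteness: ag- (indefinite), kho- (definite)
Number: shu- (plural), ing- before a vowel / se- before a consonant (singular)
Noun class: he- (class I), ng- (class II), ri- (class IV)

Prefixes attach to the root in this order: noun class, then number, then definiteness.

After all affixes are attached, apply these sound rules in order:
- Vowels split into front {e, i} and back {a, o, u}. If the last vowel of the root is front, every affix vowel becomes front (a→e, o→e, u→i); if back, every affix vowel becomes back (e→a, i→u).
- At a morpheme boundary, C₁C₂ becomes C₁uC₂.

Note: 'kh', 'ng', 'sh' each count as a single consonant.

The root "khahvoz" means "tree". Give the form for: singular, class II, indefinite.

Attach noun class class II ng- → ngkhahvoz.
Attach number singular se- (before consonant 'ng') → sengkhahvoz.
Attach definiteness indefinite ag- → agsengkhahvoz.
Apply vowel harmony: agsengkhahvoz → agsangkhahvoz.
Apply epenthesis: agsangkhahvoz → agusangukhahvoz.

agusangukhahvoz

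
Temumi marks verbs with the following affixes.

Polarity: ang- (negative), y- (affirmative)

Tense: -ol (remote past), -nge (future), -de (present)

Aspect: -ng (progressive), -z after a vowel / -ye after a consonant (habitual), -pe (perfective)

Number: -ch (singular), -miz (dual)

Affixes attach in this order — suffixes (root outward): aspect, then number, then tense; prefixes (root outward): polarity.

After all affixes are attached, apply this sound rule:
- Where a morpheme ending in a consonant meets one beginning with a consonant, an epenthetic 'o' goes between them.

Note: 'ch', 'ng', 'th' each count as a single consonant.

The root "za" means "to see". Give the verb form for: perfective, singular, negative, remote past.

angozapechol

Attach aspect perfective -pe → zape.
Attach number singular -ch → zapech.
Attach tense remote past -ol → zapechol.
Attach polarity negative ang- → angzapechol.
Apply epenthesis: angzapechol → angozapechol.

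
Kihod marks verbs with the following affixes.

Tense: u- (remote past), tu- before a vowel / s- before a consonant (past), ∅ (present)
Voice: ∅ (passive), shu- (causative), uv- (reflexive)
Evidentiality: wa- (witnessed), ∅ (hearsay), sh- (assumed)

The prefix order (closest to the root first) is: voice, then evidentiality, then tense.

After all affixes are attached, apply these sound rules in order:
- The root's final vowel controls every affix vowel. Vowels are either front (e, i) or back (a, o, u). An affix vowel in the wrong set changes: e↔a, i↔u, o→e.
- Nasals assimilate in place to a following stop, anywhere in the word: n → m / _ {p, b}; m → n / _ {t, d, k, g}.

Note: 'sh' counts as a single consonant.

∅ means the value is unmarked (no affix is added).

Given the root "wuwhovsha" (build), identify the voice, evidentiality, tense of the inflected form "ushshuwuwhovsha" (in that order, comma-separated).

Segment: u-sh-shu-wuwhovsha.
voice: shu- → causative.
evidentiality: sh- → assumed.
tense: u- → remote past.

causative, assumed, remote past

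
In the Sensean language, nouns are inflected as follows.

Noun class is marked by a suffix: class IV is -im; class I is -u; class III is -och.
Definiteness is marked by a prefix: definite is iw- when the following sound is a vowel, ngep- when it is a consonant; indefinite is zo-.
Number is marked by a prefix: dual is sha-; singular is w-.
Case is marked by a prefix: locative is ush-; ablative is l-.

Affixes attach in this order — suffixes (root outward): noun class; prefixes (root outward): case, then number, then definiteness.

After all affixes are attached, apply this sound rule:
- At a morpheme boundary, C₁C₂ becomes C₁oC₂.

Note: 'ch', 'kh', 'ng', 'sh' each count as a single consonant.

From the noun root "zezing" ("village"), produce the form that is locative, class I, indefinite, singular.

zowushozezingu

Attach case locative ush- → ushzezing.
Attach number singular w- → wushzezing.
Attach definiteness indefinite zo- → zowushzezing.
Attach noun class class I -u → zowushzezingu.
Apply epenthesis: zowushzezingu → zowushozezingu.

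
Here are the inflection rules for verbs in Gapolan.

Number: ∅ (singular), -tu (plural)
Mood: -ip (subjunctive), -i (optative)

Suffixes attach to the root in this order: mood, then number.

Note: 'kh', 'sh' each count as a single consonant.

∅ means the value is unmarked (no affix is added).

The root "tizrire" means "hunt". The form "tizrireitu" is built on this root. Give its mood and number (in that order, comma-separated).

optative, plural

Segment: tizrire-i-tu.
mood: -i → optative.
number: -tu → plural.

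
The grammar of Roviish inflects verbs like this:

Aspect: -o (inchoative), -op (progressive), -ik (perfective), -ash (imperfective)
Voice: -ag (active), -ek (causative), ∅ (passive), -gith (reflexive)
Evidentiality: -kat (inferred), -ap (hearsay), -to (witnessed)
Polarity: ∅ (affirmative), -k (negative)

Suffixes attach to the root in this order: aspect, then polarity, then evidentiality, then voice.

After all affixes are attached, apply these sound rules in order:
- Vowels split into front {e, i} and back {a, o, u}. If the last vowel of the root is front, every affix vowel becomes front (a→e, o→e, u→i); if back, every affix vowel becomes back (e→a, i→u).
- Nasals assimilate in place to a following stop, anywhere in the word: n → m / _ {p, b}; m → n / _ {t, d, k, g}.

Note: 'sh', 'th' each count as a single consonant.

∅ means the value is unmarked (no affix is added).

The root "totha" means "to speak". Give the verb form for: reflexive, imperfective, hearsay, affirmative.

Attach aspect imperfective -ash → tothaash.
polarity = affirmative: zero marking, form stays tothaash.
Attach evidentiality hearsay -ap → tothaashap.
Attach voice reflexive -gith → tothaashapgith.
Apply vowel harmony: tothaashapgith → tothaashapguth.
Nasal assimilation: no change.

tothaashapguth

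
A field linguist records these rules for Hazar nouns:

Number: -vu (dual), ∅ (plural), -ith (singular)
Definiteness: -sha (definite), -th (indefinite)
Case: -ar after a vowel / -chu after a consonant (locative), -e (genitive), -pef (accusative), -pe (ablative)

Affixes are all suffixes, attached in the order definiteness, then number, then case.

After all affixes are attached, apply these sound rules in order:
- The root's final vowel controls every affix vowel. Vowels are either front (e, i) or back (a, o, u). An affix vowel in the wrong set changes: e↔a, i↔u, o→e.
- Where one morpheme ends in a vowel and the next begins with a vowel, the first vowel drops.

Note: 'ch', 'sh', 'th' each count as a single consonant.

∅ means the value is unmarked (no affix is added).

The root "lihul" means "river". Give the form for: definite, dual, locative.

lihulshavar

Attach definiteness definite -sha → lihulsha.
Attach number dual -vu → lihulshavu.
Attach case locative -ar (after vowel 'u') → lihulshavuar.
Vowel harmony: no change.
Apply vowel deletion: lihulshavuar → lihulshavar.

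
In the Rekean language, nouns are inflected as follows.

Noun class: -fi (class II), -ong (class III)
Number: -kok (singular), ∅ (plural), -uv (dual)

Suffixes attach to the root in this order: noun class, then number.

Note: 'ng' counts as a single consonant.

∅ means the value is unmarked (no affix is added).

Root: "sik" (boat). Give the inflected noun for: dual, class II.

Attach noun class class II -fi → sikfi.
Attach number dual -uv → sikfiuv.

sikfiuv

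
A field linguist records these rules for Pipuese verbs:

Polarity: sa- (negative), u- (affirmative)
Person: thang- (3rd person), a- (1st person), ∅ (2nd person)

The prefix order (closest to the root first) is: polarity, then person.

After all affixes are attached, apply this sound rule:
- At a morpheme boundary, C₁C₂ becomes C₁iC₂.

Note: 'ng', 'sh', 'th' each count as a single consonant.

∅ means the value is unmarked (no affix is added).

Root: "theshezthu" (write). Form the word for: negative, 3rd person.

Attach polarity negative sa- → satheshezthu.
Attach person 3rd person thang- → thangsatheshezthu.
Apply epenthesis: thangsatheshezthu → thangisatheshezthu.

thangisatheshezthu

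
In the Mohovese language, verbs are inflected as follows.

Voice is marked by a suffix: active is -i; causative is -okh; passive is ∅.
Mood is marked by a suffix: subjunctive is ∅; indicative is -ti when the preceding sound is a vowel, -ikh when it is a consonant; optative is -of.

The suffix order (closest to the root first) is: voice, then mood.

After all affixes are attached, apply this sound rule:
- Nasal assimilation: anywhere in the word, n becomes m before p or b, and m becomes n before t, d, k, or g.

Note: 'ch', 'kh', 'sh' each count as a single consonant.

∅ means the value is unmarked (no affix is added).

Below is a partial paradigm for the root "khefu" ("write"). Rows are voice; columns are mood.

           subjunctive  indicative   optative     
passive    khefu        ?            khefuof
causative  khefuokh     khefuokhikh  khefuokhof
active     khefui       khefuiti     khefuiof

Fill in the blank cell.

voice = passive: zero marking, form stays khefu.
Attach mood indicative -ti (after vowel 'u') → khefuti.
Nasal assimilation: no change.

khefuti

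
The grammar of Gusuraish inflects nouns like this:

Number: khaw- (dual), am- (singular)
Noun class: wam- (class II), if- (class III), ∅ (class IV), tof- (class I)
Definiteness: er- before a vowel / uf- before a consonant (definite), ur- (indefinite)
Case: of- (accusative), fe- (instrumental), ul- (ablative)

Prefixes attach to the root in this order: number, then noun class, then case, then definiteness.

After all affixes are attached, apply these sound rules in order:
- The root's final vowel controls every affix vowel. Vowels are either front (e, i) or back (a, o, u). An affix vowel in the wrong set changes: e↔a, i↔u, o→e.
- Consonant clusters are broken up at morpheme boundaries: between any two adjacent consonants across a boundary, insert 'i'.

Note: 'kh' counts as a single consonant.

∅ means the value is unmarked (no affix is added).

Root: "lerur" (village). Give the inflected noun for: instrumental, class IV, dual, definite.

ufifakhawilerur

Attach number dual khaw- → khawlerur.
noun class = class IV: zero marking, form stays khawlerur.
Attach case instrumental fe- → fekhawlerur.
Attach definiteness definite uf- (before consonant 'f') → uffekhawlerur.
Apply vowel harmony: uffekhawlerur → uffakhawlerur.
Apply epenthesis: uffakhawlerur → ufifakhawilerur.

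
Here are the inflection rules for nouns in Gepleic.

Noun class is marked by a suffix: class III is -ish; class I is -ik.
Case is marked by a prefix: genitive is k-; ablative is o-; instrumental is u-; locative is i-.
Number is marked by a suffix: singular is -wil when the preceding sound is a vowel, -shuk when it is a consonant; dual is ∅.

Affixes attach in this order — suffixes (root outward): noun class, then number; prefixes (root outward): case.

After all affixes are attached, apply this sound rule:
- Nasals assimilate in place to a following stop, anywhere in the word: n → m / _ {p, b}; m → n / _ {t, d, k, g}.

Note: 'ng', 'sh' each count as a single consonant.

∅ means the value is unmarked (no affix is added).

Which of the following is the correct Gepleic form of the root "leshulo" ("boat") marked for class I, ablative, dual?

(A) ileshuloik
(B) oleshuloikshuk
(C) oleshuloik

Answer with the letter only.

C

Attach noun class class I -ik → leshuloik.
number = dual: zero marking, form stays leshuloik.
Attach case ablative o- → oleshuloik.
Nasal assimilation: no change.
So the correct form is oleshuloik, option (C).
(B) oleshuloikshuk is wrong: it uses singular instead of dual for number.
(A) ileshuloik is wrong: it uses locative instead of ablative for case.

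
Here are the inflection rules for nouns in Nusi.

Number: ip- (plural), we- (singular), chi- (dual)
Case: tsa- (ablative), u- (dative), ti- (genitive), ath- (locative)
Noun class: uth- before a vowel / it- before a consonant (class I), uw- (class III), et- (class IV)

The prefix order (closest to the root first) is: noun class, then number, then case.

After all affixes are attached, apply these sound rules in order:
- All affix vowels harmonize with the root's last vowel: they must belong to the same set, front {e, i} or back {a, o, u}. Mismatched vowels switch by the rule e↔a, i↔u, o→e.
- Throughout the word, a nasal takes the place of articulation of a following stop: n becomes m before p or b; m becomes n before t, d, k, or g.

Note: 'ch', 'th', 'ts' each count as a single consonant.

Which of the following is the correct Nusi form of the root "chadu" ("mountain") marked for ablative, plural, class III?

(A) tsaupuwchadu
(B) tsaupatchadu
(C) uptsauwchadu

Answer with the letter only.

A

Attach noun class class III uw- → uwchadu.
Attach number plural ip- → ipuwchadu.
Attach case ablative tsa- → tsaipuwchadu.
Apply vowel harmony: tsaipuwchadu → tsaupuwchadu.
Nasal assimilation: no change.
So the correct form is tsaupuwchadu, option (A).
(C) uptsauwchadu is wrong: it has the affixes in the wrong order.
(B) tsaupatchadu is wrong: it uses class IV instead of class III for noun class.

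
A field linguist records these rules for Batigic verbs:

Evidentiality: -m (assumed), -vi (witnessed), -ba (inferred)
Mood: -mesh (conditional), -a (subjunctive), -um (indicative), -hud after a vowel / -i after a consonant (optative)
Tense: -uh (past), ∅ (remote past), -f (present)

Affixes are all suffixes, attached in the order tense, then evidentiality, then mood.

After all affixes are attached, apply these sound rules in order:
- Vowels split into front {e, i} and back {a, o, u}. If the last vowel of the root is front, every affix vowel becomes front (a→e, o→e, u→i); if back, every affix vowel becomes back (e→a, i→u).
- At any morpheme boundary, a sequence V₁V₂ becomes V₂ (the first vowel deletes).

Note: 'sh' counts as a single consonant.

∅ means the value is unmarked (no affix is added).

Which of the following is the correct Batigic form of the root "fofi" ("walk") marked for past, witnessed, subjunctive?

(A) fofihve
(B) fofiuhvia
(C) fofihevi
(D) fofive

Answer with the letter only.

Attach tense past -uh → fofiuh.
Attach evidentiality witnessed -vi → fofiuhvi.
Attach mood subjunctive -a → fofiuhvia.
Apply vowel harmony: fofiuhvia → fofiihvie.
Apply vowel deletion: fofiihvie → fofihve.
So the correct form is fofihve, option (A).
(D) fofive is wrong: it uses remote past instead of past for tense.
(C) fofihevi is wrong: it has the affixes in the wrong order.
(B) fofiuhvia is wrong: it fails to apply the sound rule(s).

A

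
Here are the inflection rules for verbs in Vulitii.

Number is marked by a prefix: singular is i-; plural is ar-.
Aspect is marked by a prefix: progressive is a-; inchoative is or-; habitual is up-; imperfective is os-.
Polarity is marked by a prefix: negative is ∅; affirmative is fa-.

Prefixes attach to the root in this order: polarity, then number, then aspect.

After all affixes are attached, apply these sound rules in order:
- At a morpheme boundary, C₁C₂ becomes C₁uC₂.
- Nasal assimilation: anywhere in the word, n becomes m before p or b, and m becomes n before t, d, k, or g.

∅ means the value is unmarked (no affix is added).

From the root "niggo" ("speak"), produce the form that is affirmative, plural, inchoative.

orarufaniggo

Attach polarity affirmative fa- → faniggo.
Attach number plural ar- → arfaniggo.
Attach aspect inchoative or- → orarfaniggo.
Apply epenthesis: orarfaniggo → orarufaniggo.
Nasal assimilation: no change.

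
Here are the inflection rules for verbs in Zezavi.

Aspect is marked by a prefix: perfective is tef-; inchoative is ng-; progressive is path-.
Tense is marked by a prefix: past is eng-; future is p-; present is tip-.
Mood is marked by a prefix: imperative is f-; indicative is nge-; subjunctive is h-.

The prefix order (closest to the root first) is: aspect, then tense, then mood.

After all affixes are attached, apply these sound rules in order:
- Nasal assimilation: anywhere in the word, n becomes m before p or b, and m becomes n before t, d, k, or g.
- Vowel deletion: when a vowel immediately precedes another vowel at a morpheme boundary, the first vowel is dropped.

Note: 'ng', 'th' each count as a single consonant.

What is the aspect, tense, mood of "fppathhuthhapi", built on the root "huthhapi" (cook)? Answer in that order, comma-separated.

Segment: f-p-path-huthhapi.
aspect: path- → progressive.
tense: p- → future.
mood: f- → imperative.

progressive, future, imperative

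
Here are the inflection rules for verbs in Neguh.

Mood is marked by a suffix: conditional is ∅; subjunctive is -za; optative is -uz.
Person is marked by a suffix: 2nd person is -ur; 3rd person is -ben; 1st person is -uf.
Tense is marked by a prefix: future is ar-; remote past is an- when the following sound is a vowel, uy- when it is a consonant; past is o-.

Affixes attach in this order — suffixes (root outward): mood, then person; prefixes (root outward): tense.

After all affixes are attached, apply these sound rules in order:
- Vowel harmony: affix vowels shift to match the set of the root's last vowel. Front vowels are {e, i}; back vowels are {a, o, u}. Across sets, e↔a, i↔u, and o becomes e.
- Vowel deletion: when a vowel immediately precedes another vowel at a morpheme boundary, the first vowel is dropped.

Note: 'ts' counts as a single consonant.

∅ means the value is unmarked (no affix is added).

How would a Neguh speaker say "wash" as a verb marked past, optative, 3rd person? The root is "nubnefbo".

Attach tense past o- → onubnefbo.
Attach mood optative -uz → onubnefbouz.
Attach person 3rd person -ben → onubnefbouzben.
Apply vowel harmony: onubnefbouzben → onubnefbouzban.
Apply vowel deletion: onubnefbouzban → onubnefbuzban.

onubnefbuzban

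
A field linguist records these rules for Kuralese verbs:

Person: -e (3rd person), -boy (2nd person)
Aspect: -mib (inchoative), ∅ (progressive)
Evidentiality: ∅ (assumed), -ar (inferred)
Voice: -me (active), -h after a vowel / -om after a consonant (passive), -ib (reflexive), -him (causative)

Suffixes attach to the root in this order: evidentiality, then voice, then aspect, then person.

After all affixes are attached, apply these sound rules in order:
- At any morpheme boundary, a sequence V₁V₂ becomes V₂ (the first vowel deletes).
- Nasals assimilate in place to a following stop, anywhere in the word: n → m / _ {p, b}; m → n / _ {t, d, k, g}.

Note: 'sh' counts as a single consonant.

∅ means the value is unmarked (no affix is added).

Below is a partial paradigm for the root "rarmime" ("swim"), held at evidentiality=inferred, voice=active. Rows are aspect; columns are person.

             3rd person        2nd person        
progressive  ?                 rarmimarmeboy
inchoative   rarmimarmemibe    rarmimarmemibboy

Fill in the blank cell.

rarmimarme

Attach evidentiality inferred -ar → rarmimear.
Attach voice active -me → rarmimearme.
aspect = progressive: zero marking, form stays rarmimearme.
Attach person 3rd person -e → rarmimearmee.
Apply vowel deletion: rarmimearmee → rarmimarme.
Nasal assimilation: no change.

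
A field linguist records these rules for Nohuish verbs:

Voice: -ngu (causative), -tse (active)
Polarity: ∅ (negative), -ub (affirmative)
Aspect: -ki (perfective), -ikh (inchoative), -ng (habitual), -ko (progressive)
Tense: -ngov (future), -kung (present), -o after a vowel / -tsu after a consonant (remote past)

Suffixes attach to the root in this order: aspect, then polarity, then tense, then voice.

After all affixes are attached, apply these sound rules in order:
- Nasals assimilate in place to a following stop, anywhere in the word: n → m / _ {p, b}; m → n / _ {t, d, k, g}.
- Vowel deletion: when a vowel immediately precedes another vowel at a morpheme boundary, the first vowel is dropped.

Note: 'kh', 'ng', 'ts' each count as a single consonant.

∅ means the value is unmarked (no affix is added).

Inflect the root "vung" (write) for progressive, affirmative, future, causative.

Attach aspect progressive -ko → vungko.
Attach polarity affirmative -ub → vungkoub.
Attach tense future -ngov → vungkoubngov.
Attach voice causative -ngu → vungkoubngovngu.
Nasal assimilation: no change.
Apply vowel deletion: vungkoubngovngu → vungkubngovngu.

vungkubngovngu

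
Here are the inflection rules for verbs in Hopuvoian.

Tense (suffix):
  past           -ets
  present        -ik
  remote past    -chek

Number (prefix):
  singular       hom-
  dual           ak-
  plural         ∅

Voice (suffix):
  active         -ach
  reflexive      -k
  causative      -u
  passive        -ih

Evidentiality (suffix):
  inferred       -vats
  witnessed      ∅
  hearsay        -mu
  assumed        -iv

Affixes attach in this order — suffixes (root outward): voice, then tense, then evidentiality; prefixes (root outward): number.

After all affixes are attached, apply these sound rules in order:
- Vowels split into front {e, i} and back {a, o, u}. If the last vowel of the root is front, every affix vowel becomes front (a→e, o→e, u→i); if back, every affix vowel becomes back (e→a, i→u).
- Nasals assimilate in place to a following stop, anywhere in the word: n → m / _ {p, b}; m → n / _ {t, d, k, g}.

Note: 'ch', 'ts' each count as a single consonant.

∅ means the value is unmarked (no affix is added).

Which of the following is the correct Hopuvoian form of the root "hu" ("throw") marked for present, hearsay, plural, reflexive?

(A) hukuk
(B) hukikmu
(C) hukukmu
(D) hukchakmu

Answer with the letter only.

C

Attach voice reflexive -k → huk.
number = plural: zero marking, form stays huk.
Attach tense present -ik → hukik.
Attach evidentiality hearsay -mu → hukikmu.
Apply vowel harmony: hukikmu → hukukmu.
Nasal assimilation: no change.
So the correct form is hukukmu, option (C).
(A) hukuk is wrong: it uses witnessed instead of hearsay for evidentiality.
(D) hukchakmu is wrong: it uses remote past instead of present for tense.
(B) hukikmu is wrong: it fails to apply the sound rule(s).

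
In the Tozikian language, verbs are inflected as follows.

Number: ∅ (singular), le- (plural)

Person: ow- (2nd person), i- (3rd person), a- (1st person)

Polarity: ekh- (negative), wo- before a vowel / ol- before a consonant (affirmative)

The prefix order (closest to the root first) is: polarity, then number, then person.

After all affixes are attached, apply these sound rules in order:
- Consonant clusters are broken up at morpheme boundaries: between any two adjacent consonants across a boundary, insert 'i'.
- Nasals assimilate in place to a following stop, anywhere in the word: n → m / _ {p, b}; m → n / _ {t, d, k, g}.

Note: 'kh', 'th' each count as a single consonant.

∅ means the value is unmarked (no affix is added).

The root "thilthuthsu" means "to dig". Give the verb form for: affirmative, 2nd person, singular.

Attach polarity affirmative ol- (before consonant 'th') → olthilthuthsu.
number = singular: zero marking, form stays olthilthuthsu.
Attach person 2nd person ow- → owolthilthuthsu.
Apply epenthesis: owolthilthuthsu → owolithilthuthsu.
Nasal assimilation: no change.

owolithilthuthsu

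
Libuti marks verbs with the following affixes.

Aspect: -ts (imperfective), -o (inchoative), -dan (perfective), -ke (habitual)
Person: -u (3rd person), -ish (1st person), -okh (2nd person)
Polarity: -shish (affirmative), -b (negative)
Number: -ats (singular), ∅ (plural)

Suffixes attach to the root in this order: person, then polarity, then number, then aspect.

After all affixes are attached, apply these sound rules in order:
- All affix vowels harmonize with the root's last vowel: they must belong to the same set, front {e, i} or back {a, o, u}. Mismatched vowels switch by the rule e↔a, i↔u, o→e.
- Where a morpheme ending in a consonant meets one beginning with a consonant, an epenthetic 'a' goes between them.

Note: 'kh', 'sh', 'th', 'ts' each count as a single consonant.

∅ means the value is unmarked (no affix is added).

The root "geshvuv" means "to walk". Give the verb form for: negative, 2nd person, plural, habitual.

Attach person 2nd person -okh → geshvuvokh.
Attach polarity negative -b → geshvuvokhb.
number = plural: zero marking, form stays geshvuvokhb.
Attach aspect habitual -ke → geshvuvokhbke.
Apply vowel harmony: geshvuvokhbke → geshvuvokhbka.
Apply epenthesis: geshvuvokhbka → geshvuvokhabaka.

geshvuvokhabaka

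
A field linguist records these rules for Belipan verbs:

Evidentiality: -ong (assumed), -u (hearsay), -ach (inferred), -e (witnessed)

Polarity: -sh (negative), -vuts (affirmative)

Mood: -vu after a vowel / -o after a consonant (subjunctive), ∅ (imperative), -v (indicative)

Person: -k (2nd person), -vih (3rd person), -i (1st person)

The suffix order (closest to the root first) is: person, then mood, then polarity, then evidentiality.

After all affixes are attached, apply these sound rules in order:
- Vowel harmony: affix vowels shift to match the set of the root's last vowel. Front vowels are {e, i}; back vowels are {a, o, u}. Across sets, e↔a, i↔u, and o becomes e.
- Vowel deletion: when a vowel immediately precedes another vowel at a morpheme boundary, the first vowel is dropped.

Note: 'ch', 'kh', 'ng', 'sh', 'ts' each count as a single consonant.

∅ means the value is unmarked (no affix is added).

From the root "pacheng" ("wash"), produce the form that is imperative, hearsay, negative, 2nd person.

pachengkshi

Attach person 2nd person -k → pachengk.
mood = imperative: zero marking, form stays pachengk.
Attach polarity negative -sh → pachengksh.
Attach evidentiality hearsay -u → pachengkshu.
Apply vowel harmony: pachengkshu → pachengkshi.
Vowel deletion: no change.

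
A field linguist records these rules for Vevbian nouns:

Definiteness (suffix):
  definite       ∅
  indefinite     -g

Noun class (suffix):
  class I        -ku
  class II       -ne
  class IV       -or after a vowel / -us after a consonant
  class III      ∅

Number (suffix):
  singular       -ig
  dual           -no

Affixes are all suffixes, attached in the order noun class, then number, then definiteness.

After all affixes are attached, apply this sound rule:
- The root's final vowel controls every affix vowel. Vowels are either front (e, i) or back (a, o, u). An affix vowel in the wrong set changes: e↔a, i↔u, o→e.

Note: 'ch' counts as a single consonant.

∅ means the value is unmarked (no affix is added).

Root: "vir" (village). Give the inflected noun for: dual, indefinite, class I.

virkineg

Attach noun class class I -ku → virku.
Attach number dual -no → virkuno.
Attach definiteness indefinite -g → virkunog.
Apply vowel harmony: virkunog → virkineg.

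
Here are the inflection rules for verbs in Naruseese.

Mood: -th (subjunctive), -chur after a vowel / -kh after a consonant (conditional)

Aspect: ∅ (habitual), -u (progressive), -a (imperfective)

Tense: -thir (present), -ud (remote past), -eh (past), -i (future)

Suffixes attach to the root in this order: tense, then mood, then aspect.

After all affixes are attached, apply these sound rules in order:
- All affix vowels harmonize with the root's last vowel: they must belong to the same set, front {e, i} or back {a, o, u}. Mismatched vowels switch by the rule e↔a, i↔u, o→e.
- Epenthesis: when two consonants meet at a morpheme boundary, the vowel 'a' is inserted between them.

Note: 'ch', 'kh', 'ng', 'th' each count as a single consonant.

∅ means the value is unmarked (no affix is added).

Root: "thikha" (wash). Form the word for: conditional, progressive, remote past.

Attach tense remote past -ud → thikhaud.
Attach mood conditional -kh (after consonant 'd') → thikhaudkh.
Attach aspect progressive -u → thikhaudkhu.
Vowel harmony: no change.
Apply epenthesis: thikhaudkhu → thikhaudakhu.

thikhaudakhu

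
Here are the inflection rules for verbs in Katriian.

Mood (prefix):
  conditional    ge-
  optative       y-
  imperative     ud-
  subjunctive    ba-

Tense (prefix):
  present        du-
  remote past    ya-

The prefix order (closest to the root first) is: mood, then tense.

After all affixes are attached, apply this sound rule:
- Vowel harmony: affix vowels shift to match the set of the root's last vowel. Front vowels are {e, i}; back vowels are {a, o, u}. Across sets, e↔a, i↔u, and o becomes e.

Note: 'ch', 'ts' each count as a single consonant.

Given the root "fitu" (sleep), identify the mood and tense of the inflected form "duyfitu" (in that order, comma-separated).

Segment: du-y-fitu.
mood: y- → optative.
tense: du- → present.

optative, present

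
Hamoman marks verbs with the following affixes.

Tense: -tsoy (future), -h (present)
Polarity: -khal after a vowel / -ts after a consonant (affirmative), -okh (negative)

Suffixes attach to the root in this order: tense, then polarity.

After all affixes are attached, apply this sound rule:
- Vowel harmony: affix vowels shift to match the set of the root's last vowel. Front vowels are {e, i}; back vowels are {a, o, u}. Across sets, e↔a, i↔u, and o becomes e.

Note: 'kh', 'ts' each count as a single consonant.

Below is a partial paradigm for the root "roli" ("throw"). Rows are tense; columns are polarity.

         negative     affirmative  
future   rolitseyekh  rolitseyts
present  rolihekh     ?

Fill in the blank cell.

rolihts

Attach tense present -h → rolih.
Attach polarity affirmative -ts (after consonant 'h') → rolihts.
Vowel harmony: no change.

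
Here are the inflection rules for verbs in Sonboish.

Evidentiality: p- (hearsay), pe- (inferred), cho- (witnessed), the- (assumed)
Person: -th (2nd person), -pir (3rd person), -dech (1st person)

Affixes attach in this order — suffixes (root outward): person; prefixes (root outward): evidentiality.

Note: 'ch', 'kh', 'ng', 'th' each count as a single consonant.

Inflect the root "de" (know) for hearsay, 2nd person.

Attach person 2nd person -th → deth.
Attach evidentiality hearsay p- → pdeth.

pdeth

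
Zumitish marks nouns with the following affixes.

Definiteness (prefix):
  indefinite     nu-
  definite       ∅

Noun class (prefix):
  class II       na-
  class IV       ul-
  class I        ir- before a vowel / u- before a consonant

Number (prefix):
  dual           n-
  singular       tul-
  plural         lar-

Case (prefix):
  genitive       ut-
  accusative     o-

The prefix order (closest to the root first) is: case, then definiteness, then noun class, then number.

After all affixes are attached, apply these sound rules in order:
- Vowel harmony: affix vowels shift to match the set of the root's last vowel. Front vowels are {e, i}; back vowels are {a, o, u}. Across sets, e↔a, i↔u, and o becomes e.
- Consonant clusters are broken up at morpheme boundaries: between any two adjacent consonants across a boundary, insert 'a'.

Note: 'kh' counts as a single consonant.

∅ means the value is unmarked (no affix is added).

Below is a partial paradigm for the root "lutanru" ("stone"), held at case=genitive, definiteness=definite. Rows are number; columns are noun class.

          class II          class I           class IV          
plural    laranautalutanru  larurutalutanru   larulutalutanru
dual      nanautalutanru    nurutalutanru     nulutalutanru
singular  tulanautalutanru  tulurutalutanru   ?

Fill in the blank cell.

Attach case genitive ut- → utlutanru.
definiteness = definite: zero marking, form stays utlutanru.
Attach noun class class IV ul- → ulutlutanru.
Attach number singular tul- → tululutlutanru.
Vowel harmony: no change.
Apply epenthesis: tululutlutanru → tululutalutanru.

tululutalutanru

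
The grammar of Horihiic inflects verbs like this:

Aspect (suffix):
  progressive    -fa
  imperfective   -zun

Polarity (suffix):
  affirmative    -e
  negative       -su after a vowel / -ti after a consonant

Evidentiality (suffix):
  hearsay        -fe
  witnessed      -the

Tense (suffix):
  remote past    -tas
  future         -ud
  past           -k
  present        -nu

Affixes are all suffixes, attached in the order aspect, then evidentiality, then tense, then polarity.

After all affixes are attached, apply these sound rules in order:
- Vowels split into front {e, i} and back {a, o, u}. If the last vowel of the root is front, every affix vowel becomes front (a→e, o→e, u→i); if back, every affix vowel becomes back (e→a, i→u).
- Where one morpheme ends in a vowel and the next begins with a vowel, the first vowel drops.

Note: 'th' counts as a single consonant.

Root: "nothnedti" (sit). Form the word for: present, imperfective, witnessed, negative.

nothnedtizinthenisi

Attach aspect imperfective -zun → nothnedtizun.
Attach evidentiality witnessed -the → nothnedtizunthe.
Attach tense present -nu → nothnedtizunthenu.
Attach polarity negative -su (after vowel 'u') → nothnedtizunthenusu.
Apply vowel harmony: nothnedtizunthenusu → nothnedtizinthenisi.
Vowel deletion: no change.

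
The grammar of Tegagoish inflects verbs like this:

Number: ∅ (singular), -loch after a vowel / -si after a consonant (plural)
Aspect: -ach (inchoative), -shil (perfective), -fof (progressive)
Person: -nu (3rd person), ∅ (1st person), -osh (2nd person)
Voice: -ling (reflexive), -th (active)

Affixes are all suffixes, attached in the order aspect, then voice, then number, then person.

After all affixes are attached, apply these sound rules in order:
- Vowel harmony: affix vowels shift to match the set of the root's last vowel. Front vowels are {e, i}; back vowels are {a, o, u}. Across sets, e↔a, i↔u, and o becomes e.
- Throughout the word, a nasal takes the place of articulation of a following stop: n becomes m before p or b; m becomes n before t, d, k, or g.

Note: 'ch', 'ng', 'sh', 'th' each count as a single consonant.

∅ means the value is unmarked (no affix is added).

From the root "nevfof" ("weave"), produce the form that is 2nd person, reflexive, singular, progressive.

nevfoffoflungosh

Attach aspect progressive -fof → nevfoffof.
Attach voice reflexive -ling → nevfoffofling.
number = singular: zero marking, form stays nevfoffofling.
Attach person 2nd person -osh → nevfoffoflingosh.
Apply vowel harmony: nevfoffoflingosh → nevfoffoflungosh.
Nasal assimilation: no change.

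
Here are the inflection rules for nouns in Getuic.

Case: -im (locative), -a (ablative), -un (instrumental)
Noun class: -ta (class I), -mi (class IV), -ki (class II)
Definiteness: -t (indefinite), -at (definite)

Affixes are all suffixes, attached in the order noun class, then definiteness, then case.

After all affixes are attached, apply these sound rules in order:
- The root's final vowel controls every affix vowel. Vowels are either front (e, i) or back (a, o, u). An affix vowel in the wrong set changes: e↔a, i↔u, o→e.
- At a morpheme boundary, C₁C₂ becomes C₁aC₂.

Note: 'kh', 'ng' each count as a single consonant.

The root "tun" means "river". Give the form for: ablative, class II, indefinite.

tunakuta

Attach noun class class II -ki → tunki.
Attach definiteness indefinite -t → tunkit.
Attach case ablative -a → tunkita.
Apply vowel harmony: tunkita → tunkuta.
Apply epenthesis: tunkuta → tunakuta.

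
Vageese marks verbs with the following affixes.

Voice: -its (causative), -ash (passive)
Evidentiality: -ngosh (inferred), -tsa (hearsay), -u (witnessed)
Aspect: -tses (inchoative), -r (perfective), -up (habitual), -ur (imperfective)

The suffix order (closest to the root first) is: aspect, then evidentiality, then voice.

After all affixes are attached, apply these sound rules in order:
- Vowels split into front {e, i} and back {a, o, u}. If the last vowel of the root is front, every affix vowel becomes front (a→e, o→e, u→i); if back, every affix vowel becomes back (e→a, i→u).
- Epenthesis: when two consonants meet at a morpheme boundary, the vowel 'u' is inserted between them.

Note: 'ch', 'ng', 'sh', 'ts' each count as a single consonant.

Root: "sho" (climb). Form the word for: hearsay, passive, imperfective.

Attach aspect imperfective -ur → shour.
Attach evidentiality hearsay -tsa → shourtsa.
Attach voice passive -ash → shourtsaash.
Vowel harmony: no change.
Apply epenthesis: shourtsaash → shourutsaash.

shourutsaash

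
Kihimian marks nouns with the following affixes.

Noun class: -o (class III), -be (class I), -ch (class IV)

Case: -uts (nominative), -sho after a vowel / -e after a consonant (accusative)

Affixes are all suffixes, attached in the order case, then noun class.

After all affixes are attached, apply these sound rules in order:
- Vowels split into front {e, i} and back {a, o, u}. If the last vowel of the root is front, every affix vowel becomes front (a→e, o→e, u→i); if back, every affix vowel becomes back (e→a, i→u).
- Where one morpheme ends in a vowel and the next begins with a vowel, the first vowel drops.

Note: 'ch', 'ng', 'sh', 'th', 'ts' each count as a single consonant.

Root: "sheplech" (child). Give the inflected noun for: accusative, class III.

Attach case accusative -e (after consonant 'ch') → shepleche.
Attach noun class class III -o → sheplecheo.
Apply vowel harmony: sheplecheo → sheplechee.
Apply vowel deletion: sheplechee → shepleche.

shepleche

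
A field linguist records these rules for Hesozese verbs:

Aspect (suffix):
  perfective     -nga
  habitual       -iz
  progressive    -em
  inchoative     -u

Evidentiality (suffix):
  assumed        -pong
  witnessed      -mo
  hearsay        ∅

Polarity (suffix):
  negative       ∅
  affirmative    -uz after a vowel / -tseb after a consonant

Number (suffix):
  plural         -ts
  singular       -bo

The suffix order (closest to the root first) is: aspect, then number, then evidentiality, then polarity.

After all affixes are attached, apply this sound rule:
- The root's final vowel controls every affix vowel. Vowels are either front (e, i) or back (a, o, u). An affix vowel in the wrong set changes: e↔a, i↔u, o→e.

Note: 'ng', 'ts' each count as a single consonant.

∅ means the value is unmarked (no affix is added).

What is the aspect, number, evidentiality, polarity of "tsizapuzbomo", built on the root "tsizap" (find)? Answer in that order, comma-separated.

habitual, singular, witnessed, negative

Segment: tsizap-iz-bo-mo.
aspect: -iz → habitual.
number: -bo → singular.
evidentiality: -mo → witnessed.
polarity: ∅ → negative.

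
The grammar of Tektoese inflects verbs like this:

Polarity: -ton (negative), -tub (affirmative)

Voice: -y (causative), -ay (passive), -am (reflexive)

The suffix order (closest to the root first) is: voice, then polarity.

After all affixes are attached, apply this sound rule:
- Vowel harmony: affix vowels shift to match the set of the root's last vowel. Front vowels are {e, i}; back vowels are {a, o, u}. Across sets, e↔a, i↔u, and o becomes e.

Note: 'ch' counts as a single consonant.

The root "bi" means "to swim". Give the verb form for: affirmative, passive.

Attach voice passive -ay → biay.
Attach polarity affirmative -tub → biaytub.
Apply vowel harmony: biaytub → bieytib.

bieytib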